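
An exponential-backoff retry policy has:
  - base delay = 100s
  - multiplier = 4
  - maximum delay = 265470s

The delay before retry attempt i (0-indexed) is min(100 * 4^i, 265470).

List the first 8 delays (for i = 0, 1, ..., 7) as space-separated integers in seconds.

Answer: 100 400 1600 6400 25600 102400 265470 265470

Derivation:
Computing each delay:
  i=0: min(100*4^0, 265470) = 100
  i=1: min(100*4^1, 265470) = 400
  i=2: min(100*4^2, 265470) = 1600
  i=3: min(100*4^3, 265470) = 6400
  i=4: min(100*4^4, 265470) = 25600
  i=5: min(100*4^5, 265470) = 102400
  i=6: min(100*4^6, 265470) = 265470
  i=7: min(100*4^7, 265470) = 265470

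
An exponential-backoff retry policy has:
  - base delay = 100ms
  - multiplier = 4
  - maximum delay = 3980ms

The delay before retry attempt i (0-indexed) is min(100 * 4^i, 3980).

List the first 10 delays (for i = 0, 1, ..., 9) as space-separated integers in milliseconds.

Answer: 100 400 1600 3980 3980 3980 3980 3980 3980 3980

Derivation:
Computing each delay:
  i=0: min(100*4^0, 3980) = 100
  i=1: min(100*4^1, 3980) = 400
  i=2: min(100*4^2, 3980) = 1600
  i=3: min(100*4^3, 3980) = 3980
  i=4: min(100*4^4, 3980) = 3980
  i=5: min(100*4^5, 3980) = 3980
  i=6: min(100*4^6, 3980) = 3980
  i=7: min(100*4^7, 3980) = 3980
  i=8: min(100*4^8, 3980) = 3980
  i=9: min(100*4^9, 3980) = 3980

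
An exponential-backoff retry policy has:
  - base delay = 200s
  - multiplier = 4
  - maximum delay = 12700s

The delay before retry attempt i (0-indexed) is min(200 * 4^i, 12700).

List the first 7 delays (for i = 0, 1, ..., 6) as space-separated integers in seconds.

Computing each delay:
  i=0: min(200*4^0, 12700) = 200
  i=1: min(200*4^1, 12700) = 800
  i=2: min(200*4^2, 12700) = 3200
  i=3: min(200*4^3, 12700) = 12700
  i=4: min(200*4^4, 12700) = 12700
  i=5: min(200*4^5, 12700) = 12700
  i=6: min(200*4^6, 12700) = 12700

Answer: 200 800 3200 12700 12700 12700 12700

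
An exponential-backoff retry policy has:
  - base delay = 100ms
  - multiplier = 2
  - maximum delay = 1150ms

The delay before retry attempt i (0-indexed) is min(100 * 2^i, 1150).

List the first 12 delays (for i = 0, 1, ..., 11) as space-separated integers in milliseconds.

Computing each delay:
  i=0: min(100*2^0, 1150) = 100
  i=1: min(100*2^1, 1150) = 200
  i=2: min(100*2^2, 1150) = 400
  i=3: min(100*2^3, 1150) = 800
  i=4: min(100*2^4, 1150) = 1150
  i=5: min(100*2^5, 1150) = 1150
  i=6: min(100*2^6, 1150) = 1150
  i=7: min(100*2^7, 1150) = 1150
  i=8: min(100*2^8, 1150) = 1150
  i=9: min(100*2^9, 1150) = 1150
  i=10: min(100*2^10, 1150) = 1150
  i=11: min(100*2^11, 1150) = 1150

Answer: 100 200 400 800 1150 1150 1150 1150 1150 1150 1150 1150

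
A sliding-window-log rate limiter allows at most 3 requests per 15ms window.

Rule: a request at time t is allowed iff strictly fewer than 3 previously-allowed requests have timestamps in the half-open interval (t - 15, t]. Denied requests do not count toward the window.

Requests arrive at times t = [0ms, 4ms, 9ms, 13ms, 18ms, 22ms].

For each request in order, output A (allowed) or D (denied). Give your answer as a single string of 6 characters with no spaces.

Tracking allowed requests in the window:
  req#1 t=0ms: ALLOW
  req#2 t=4ms: ALLOW
  req#3 t=9ms: ALLOW
  req#4 t=13ms: DENY
  req#5 t=18ms: ALLOW
  req#6 t=22ms: ALLOW

Answer: AAADAA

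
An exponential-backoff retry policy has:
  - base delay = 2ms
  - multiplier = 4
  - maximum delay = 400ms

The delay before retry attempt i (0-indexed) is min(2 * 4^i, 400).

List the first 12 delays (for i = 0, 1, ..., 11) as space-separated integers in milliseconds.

Answer: 2 8 32 128 400 400 400 400 400 400 400 400

Derivation:
Computing each delay:
  i=0: min(2*4^0, 400) = 2
  i=1: min(2*4^1, 400) = 8
  i=2: min(2*4^2, 400) = 32
  i=3: min(2*4^3, 400) = 128
  i=4: min(2*4^4, 400) = 400
  i=5: min(2*4^5, 400) = 400
  i=6: min(2*4^6, 400) = 400
  i=7: min(2*4^7, 400) = 400
  i=8: min(2*4^8, 400) = 400
  i=9: min(2*4^9, 400) = 400
  i=10: min(2*4^10, 400) = 400
  i=11: min(2*4^11, 400) = 400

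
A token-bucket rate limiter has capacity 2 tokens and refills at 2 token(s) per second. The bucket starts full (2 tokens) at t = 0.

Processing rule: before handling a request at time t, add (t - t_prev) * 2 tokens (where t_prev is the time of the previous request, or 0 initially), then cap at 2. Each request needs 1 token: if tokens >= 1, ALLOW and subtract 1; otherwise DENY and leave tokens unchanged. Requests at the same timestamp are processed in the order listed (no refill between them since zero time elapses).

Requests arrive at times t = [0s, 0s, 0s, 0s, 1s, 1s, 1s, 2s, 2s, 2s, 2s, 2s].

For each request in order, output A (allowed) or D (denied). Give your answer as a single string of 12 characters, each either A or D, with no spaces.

Answer: AADDAADAADDD

Derivation:
Simulating step by step:
  req#1 t=0s: ALLOW
  req#2 t=0s: ALLOW
  req#3 t=0s: DENY
  req#4 t=0s: DENY
  req#5 t=1s: ALLOW
  req#6 t=1s: ALLOW
  req#7 t=1s: DENY
  req#8 t=2s: ALLOW
  req#9 t=2s: ALLOW
  req#10 t=2s: DENY
  req#11 t=2s: DENY
  req#12 t=2s: DENY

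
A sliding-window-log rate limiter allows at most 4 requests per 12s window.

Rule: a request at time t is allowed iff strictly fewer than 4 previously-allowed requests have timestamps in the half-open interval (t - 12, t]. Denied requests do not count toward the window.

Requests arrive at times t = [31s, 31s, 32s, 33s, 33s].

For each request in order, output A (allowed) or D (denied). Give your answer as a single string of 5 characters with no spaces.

Answer: AAAAD

Derivation:
Tracking allowed requests in the window:
  req#1 t=31s: ALLOW
  req#2 t=31s: ALLOW
  req#3 t=32s: ALLOW
  req#4 t=33s: ALLOW
  req#5 t=33s: DENY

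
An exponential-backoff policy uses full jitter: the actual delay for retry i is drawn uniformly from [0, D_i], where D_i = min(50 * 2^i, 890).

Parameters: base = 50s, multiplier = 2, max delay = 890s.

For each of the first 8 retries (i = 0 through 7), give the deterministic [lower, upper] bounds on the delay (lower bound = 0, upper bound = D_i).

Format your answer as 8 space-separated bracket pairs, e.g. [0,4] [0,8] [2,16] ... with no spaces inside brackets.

Answer: [0,50] [0,100] [0,200] [0,400] [0,800] [0,890] [0,890] [0,890]

Derivation:
Computing bounds per retry:
  i=0: D_i=min(50*2^0,890)=50, bounds=[0,50]
  i=1: D_i=min(50*2^1,890)=100, bounds=[0,100]
  i=2: D_i=min(50*2^2,890)=200, bounds=[0,200]
  i=3: D_i=min(50*2^3,890)=400, bounds=[0,400]
  i=4: D_i=min(50*2^4,890)=800, bounds=[0,800]
  i=5: D_i=min(50*2^5,890)=890, bounds=[0,890]
  i=6: D_i=min(50*2^6,890)=890, bounds=[0,890]
  i=7: D_i=min(50*2^7,890)=890, bounds=[0,890]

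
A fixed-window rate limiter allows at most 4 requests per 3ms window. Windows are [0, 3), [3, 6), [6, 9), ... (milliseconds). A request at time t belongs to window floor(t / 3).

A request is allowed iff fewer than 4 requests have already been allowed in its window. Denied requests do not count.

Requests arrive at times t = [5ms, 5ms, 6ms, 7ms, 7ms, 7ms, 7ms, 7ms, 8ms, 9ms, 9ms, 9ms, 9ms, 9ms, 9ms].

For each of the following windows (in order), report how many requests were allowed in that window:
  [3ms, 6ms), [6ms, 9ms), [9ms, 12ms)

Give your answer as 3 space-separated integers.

Processing requests:
  req#1 t=5ms (window 1): ALLOW
  req#2 t=5ms (window 1): ALLOW
  req#3 t=6ms (window 2): ALLOW
  req#4 t=7ms (window 2): ALLOW
  req#5 t=7ms (window 2): ALLOW
  req#6 t=7ms (window 2): ALLOW
  req#7 t=7ms (window 2): DENY
  req#8 t=7ms (window 2): DENY
  req#9 t=8ms (window 2): DENY
  req#10 t=9ms (window 3): ALLOW
  req#11 t=9ms (window 3): ALLOW
  req#12 t=9ms (window 3): ALLOW
  req#13 t=9ms (window 3): ALLOW
  req#14 t=9ms (window 3): DENY
  req#15 t=9ms (window 3): DENY

Allowed counts by window: 2 4 4

Answer: 2 4 4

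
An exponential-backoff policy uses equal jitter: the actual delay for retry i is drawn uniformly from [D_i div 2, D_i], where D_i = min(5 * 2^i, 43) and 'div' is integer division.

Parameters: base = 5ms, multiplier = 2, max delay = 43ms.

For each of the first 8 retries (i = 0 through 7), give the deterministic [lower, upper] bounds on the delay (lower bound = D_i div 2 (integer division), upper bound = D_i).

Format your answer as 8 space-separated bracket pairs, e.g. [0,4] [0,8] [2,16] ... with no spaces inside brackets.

Computing bounds per retry:
  i=0: D_i=min(5*2^0,43)=5, bounds=[2,5]
  i=1: D_i=min(5*2^1,43)=10, bounds=[5,10]
  i=2: D_i=min(5*2^2,43)=20, bounds=[10,20]
  i=3: D_i=min(5*2^3,43)=40, bounds=[20,40]
  i=4: D_i=min(5*2^4,43)=43, bounds=[21,43]
  i=5: D_i=min(5*2^5,43)=43, bounds=[21,43]
  i=6: D_i=min(5*2^6,43)=43, bounds=[21,43]
  i=7: D_i=min(5*2^7,43)=43, bounds=[21,43]

Answer: [2,5] [5,10] [10,20] [20,40] [21,43] [21,43] [21,43] [21,43]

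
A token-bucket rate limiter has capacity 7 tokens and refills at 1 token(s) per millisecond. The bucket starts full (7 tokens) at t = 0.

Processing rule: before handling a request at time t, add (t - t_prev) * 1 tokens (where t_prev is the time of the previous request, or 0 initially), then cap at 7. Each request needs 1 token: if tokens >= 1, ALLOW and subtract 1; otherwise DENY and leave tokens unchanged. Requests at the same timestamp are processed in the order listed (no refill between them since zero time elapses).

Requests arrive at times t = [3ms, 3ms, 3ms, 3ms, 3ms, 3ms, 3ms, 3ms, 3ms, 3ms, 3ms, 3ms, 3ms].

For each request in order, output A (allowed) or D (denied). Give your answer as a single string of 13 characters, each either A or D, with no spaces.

Answer: AAAAAAADDDDDD

Derivation:
Simulating step by step:
  req#1 t=3ms: ALLOW
  req#2 t=3ms: ALLOW
  req#3 t=3ms: ALLOW
  req#4 t=3ms: ALLOW
  req#5 t=3ms: ALLOW
  req#6 t=3ms: ALLOW
  req#7 t=3ms: ALLOW
  req#8 t=3ms: DENY
  req#9 t=3ms: DENY
  req#10 t=3ms: DENY
  req#11 t=3ms: DENY
  req#12 t=3ms: DENY
  req#13 t=3ms: DENY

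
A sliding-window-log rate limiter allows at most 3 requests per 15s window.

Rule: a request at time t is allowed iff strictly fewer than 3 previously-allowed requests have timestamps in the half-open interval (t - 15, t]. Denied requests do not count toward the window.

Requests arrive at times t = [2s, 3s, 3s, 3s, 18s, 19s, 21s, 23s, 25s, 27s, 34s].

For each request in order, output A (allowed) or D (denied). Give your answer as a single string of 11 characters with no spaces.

Tracking allowed requests in the window:
  req#1 t=2s: ALLOW
  req#2 t=3s: ALLOW
  req#3 t=3s: ALLOW
  req#4 t=3s: DENY
  req#5 t=18s: ALLOW
  req#6 t=19s: ALLOW
  req#7 t=21s: ALLOW
  req#8 t=23s: DENY
  req#9 t=25s: DENY
  req#10 t=27s: DENY
  req#11 t=34s: ALLOW

Answer: AAADAAADDDA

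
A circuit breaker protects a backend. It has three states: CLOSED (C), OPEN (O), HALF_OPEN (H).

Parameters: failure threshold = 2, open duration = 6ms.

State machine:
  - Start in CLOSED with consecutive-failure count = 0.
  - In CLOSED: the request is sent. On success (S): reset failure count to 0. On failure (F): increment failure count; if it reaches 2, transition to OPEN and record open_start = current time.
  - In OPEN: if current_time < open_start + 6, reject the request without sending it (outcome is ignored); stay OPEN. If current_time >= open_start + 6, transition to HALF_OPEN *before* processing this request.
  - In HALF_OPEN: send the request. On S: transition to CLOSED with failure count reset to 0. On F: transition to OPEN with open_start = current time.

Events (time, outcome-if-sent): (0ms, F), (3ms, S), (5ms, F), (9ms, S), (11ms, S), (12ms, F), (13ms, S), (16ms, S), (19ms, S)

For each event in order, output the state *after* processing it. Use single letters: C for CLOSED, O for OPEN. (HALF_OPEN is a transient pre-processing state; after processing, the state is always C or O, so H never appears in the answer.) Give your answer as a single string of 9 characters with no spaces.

Answer: CCCCCCCCC

Derivation:
State after each event:
  event#1 t=0ms outcome=F: state=CLOSED
  event#2 t=3ms outcome=S: state=CLOSED
  event#3 t=5ms outcome=F: state=CLOSED
  event#4 t=9ms outcome=S: state=CLOSED
  event#5 t=11ms outcome=S: state=CLOSED
  event#6 t=12ms outcome=F: state=CLOSED
  event#7 t=13ms outcome=S: state=CLOSED
  event#8 t=16ms outcome=S: state=CLOSED
  event#9 t=19ms outcome=S: state=CLOSED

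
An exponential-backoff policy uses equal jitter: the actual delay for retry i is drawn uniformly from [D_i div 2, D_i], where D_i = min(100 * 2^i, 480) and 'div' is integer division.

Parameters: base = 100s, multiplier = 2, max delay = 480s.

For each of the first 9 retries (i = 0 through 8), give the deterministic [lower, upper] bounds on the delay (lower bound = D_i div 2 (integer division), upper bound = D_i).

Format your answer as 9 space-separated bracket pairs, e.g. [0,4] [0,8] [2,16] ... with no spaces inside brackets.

Computing bounds per retry:
  i=0: D_i=min(100*2^0,480)=100, bounds=[50,100]
  i=1: D_i=min(100*2^1,480)=200, bounds=[100,200]
  i=2: D_i=min(100*2^2,480)=400, bounds=[200,400]
  i=3: D_i=min(100*2^3,480)=480, bounds=[240,480]
  i=4: D_i=min(100*2^4,480)=480, bounds=[240,480]
  i=5: D_i=min(100*2^5,480)=480, bounds=[240,480]
  i=6: D_i=min(100*2^6,480)=480, bounds=[240,480]
  i=7: D_i=min(100*2^7,480)=480, bounds=[240,480]
  i=8: D_i=min(100*2^8,480)=480, bounds=[240,480]

Answer: [50,100] [100,200] [200,400] [240,480] [240,480] [240,480] [240,480] [240,480] [240,480]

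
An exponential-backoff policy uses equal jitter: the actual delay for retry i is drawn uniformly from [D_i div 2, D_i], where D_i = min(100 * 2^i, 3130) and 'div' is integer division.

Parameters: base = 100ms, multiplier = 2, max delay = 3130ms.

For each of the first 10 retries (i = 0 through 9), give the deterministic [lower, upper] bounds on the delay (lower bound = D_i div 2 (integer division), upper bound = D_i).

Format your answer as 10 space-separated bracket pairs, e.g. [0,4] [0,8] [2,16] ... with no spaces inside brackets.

Computing bounds per retry:
  i=0: D_i=min(100*2^0,3130)=100, bounds=[50,100]
  i=1: D_i=min(100*2^1,3130)=200, bounds=[100,200]
  i=2: D_i=min(100*2^2,3130)=400, bounds=[200,400]
  i=3: D_i=min(100*2^3,3130)=800, bounds=[400,800]
  i=4: D_i=min(100*2^4,3130)=1600, bounds=[800,1600]
  i=5: D_i=min(100*2^5,3130)=3130, bounds=[1565,3130]
  i=6: D_i=min(100*2^6,3130)=3130, bounds=[1565,3130]
  i=7: D_i=min(100*2^7,3130)=3130, bounds=[1565,3130]
  i=8: D_i=min(100*2^8,3130)=3130, bounds=[1565,3130]
  i=9: D_i=min(100*2^9,3130)=3130, bounds=[1565,3130]

Answer: [50,100] [100,200] [200,400] [400,800] [800,1600] [1565,3130] [1565,3130] [1565,3130] [1565,3130] [1565,3130]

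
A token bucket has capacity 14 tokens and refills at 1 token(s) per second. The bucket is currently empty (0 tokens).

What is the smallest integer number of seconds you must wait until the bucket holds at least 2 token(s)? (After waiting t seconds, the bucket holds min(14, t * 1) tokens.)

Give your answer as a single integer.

Answer: 2

Derivation:
Need t * 1 >= 2, so t >= 2/1.
Smallest integer t = ceil(2/1) = 2.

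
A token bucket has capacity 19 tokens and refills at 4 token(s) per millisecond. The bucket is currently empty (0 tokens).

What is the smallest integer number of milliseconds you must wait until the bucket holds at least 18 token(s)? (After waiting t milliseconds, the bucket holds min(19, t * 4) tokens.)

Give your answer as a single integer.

Answer: 5

Derivation:
Need t * 4 >= 18, so t >= 18/4.
Smallest integer t = ceil(18/4) = 5.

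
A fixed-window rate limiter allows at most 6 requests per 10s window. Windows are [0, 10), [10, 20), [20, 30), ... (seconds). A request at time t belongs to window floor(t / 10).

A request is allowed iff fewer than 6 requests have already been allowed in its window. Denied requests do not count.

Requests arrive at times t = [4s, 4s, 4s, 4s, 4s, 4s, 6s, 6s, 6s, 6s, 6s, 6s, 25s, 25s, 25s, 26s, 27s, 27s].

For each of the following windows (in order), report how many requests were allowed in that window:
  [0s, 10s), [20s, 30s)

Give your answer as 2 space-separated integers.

Answer: 6 6

Derivation:
Processing requests:
  req#1 t=4s (window 0): ALLOW
  req#2 t=4s (window 0): ALLOW
  req#3 t=4s (window 0): ALLOW
  req#4 t=4s (window 0): ALLOW
  req#5 t=4s (window 0): ALLOW
  req#6 t=4s (window 0): ALLOW
  req#7 t=6s (window 0): DENY
  req#8 t=6s (window 0): DENY
  req#9 t=6s (window 0): DENY
  req#10 t=6s (window 0): DENY
  req#11 t=6s (window 0): DENY
  req#12 t=6s (window 0): DENY
  req#13 t=25s (window 2): ALLOW
  req#14 t=25s (window 2): ALLOW
  req#15 t=25s (window 2): ALLOW
  req#16 t=26s (window 2): ALLOW
  req#17 t=27s (window 2): ALLOW
  req#18 t=27s (window 2): ALLOW

Allowed counts by window: 6 6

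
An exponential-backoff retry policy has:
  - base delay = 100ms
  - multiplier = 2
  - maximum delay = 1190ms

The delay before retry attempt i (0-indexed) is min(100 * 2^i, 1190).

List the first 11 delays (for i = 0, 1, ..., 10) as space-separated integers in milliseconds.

Answer: 100 200 400 800 1190 1190 1190 1190 1190 1190 1190

Derivation:
Computing each delay:
  i=0: min(100*2^0, 1190) = 100
  i=1: min(100*2^1, 1190) = 200
  i=2: min(100*2^2, 1190) = 400
  i=3: min(100*2^3, 1190) = 800
  i=4: min(100*2^4, 1190) = 1190
  i=5: min(100*2^5, 1190) = 1190
  i=6: min(100*2^6, 1190) = 1190
  i=7: min(100*2^7, 1190) = 1190
  i=8: min(100*2^8, 1190) = 1190
  i=9: min(100*2^9, 1190) = 1190
  i=10: min(100*2^10, 1190) = 1190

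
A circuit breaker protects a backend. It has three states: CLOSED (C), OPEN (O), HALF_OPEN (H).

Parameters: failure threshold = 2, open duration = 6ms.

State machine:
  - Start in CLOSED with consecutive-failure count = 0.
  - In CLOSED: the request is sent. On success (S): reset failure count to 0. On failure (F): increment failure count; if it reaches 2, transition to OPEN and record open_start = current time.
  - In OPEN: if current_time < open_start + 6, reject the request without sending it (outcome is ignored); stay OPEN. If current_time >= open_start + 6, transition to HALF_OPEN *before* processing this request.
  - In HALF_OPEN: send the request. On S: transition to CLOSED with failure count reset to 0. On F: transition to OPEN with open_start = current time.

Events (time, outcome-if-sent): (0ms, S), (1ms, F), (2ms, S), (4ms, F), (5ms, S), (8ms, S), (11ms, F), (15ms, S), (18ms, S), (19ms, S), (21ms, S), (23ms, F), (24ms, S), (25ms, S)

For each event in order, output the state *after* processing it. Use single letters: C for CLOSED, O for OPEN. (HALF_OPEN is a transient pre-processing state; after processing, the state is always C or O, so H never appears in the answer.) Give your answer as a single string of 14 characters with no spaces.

State after each event:
  event#1 t=0ms outcome=S: state=CLOSED
  event#2 t=1ms outcome=F: state=CLOSED
  event#3 t=2ms outcome=S: state=CLOSED
  event#4 t=4ms outcome=F: state=CLOSED
  event#5 t=5ms outcome=S: state=CLOSED
  event#6 t=8ms outcome=S: state=CLOSED
  event#7 t=11ms outcome=F: state=CLOSED
  event#8 t=15ms outcome=S: state=CLOSED
  event#9 t=18ms outcome=S: state=CLOSED
  event#10 t=19ms outcome=S: state=CLOSED
  event#11 t=21ms outcome=S: state=CLOSED
  event#12 t=23ms outcome=F: state=CLOSED
  event#13 t=24ms outcome=S: state=CLOSED
  event#14 t=25ms outcome=S: state=CLOSED

Answer: CCCCCCCCCCCCCC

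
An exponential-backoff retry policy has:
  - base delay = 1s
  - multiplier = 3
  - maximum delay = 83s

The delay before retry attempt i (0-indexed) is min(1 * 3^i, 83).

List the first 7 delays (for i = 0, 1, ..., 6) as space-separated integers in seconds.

Answer: 1 3 9 27 81 83 83

Derivation:
Computing each delay:
  i=0: min(1*3^0, 83) = 1
  i=1: min(1*3^1, 83) = 3
  i=2: min(1*3^2, 83) = 9
  i=3: min(1*3^3, 83) = 27
  i=4: min(1*3^4, 83) = 81
  i=5: min(1*3^5, 83) = 83
  i=6: min(1*3^6, 83) = 83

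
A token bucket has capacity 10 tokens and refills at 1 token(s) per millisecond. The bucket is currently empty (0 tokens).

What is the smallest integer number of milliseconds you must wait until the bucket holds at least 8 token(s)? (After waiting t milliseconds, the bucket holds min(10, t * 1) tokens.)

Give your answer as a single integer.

Answer: 8

Derivation:
Need t * 1 >= 8, so t >= 8/1.
Smallest integer t = ceil(8/1) = 8.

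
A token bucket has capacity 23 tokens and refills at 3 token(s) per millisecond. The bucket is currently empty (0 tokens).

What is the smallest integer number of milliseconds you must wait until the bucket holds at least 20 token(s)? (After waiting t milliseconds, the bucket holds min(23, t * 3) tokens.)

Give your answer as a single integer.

Need t * 3 >= 20, so t >= 20/3.
Smallest integer t = ceil(20/3) = 7.

Answer: 7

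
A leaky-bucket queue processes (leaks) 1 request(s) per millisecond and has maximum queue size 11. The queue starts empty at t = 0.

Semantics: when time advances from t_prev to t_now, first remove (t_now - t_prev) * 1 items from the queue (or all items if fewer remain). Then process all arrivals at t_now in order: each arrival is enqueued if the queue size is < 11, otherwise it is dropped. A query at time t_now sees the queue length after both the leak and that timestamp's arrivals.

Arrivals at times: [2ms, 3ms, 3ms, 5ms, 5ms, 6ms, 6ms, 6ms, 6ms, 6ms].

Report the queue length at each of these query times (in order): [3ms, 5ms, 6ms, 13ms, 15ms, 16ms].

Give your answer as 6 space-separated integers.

Answer: 2 2 6 0 0 0

Derivation:
Queue lengths at query times:
  query t=3ms: backlog = 2
  query t=5ms: backlog = 2
  query t=6ms: backlog = 6
  query t=13ms: backlog = 0
  query t=15ms: backlog = 0
  query t=16ms: backlog = 0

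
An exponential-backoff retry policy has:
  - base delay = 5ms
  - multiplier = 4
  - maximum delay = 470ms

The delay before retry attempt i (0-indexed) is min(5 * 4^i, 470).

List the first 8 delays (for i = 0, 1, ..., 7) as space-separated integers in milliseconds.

Computing each delay:
  i=0: min(5*4^0, 470) = 5
  i=1: min(5*4^1, 470) = 20
  i=2: min(5*4^2, 470) = 80
  i=3: min(5*4^3, 470) = 320
  i=4: min(5*4^4, 470) = 470
  i=5: min(5*4^5, 470) = 470
  i=6: min(5*4^6, 470) = 470
  i=7: min(5*4^7, 470) = 470

Answer: 5 20 80 320 470 470 470 470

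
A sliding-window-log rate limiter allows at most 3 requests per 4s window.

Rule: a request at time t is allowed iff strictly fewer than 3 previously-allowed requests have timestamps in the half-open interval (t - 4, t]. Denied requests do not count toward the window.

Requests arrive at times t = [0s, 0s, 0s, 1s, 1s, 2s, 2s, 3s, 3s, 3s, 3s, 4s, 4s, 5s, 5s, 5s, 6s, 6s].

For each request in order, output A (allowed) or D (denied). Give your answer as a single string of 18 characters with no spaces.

Answer: AAADDDDDDDDAAADDDD

Derivation:
Tracking allowed requests in the window:
  req#1 t=0s: ALLOW
  req#2 t=0s: ALLOW
  req#3 t=0s: ALLOW
  req#4 t=1s: DENY
  req#5 t=1s: DENY
  req#6 t=2s: DENY
  req#7 t=2s: DENY
  req#8 t=3s: DENY
  req#9 t=3s: DENY
  req#10 t=3s: DENY
  req#11 t=3s: DENY
  req#12 t=4s: ALLOW
  req#13 t=4s: ALLOW
  req#14 t=5s: ALLOW
  req#15 t=5s: DENY
  req#16 t=5s: DENY
  req#17 t=6s: DENY
  req#18 t=6s: DENY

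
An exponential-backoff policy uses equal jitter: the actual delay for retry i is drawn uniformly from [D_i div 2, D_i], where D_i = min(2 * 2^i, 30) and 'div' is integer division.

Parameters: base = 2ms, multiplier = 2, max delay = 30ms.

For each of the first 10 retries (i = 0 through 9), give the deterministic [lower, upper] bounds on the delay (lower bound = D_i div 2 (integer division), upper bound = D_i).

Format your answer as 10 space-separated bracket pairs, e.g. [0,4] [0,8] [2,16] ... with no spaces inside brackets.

Computing bounds per retry:
  i=0: D_i=min(2*2^0,30)=2, bounds=[1,2]
  i=1: D_i=min(2*2^1,30)=4, bounds=[2,4]
  i=2: D_i=min(2*2^2,30)=8, bounds=[4,8]
  i=3: D_i=min(2*2^3,30)=16, bounds=[8,16]
  i=4: D_i=min(2*2^4,30)=30, bounds=[15,30]
  i=5: D_i=min(2*2^5,30)=30, bounds=[15,30]
  i=6: D_i=min(2*2^6,30)=30, bounds=[15,30]
  i=7: D_i=min(2*2^7,30)=30, bounds=[15,30]
  i=8: D_i=min(2*2^8,30)=30, bounds=[15,30]
  i=9: D_i=min(2*2^9,30)=30, bounds=[15,30]

Answer: [1,2] [2,4] [4,8] [8,16] [15,30] [15,30] [15,30] [15,30] [15,30] [15,30]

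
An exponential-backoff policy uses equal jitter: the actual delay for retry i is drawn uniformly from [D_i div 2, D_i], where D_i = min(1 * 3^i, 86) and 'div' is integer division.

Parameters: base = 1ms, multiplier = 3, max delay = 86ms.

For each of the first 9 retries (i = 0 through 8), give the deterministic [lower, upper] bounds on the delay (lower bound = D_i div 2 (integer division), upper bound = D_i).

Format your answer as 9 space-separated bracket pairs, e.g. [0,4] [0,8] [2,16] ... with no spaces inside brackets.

Computing bounds per retry:
  i=0: D_i=min(1*3^0,86)=1, bounds=[0,1]
  i=1: D_i=min(1*3^1,86)=3, bounds=[1,3]
  i=2: D_i=min(1*3^2,86)=9, bounds=[4,9]
  i=3: D_i=min(1*3^3,86)=27, bounds=[13,27]
  i=4: D_i=min(1*3^4,86)=81, bounds=[40,81]
  i=5: D_i=min(1*3^5,86)=86, bounds=[43,86]
  i=6: D_i=min(1*3^6,86)=86, bounds=[43,86]
  i=7: D_i=min(1*3^7,86)=86, bounds=[43,86]
  i=8: D_i=min(1*3^8,86)=86, bounds=[43,86]

Answer: [0,1] [1,3] [4,9] [13,27] [40,81] [43,86] [43,86] [43,86] [43,86]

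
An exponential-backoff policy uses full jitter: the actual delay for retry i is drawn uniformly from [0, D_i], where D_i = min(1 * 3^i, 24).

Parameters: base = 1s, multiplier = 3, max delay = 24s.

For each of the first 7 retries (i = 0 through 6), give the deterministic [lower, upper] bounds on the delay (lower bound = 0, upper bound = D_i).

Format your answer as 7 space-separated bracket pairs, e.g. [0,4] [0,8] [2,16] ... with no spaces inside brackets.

Computing bounds per retry:
  i=0: D_i=min(1*3^0,24)=1, bounds=[0,1]
  i=1: D_i=min(1*3^1,24)=3, bounds=[0,3]
  i=2: D_i=min(1*3^2,24)=9, bounds=[0,9]
  i=3: D_i=min(1*3^3,24)=24, bounds=[0,24]
  i=4: D_i=min(1*3^4,24)=24, bounds=[0,24]
  i=5: D_i=min(1*3^5,24)=24, bounds=[0,24]
  i=6: D_i=min(1*3^6,24)=24, bounds=[0,24]

Answer: [0,1] [0,3] [0,9] [0,24] [0,24] [0,24] [0,24]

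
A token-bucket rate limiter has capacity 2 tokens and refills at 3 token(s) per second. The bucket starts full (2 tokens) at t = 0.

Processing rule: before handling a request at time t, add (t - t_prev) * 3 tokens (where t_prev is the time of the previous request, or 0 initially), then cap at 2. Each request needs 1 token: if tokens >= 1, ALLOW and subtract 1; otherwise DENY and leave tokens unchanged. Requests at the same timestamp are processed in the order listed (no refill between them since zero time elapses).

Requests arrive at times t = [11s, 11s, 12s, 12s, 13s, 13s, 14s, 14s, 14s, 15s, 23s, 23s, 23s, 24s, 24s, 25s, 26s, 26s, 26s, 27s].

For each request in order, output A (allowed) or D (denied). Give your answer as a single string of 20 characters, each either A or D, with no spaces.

Answer: AAAAAAAADAAADAAAAADA

Derivation:
Simulating step by step:
  req#1 t=11s: ALLOW
  req#2 t=11s: ALLOW
  req#3 t=12s: ALLOW
  req#4 t=12s: ALLOW
  req#5 t=13s: ALLOW
  req#6 t=13s: ALLOW
  req#7 t=14s: ALLOW
  req#8 t=14s: ALLOW
  req#9 t=14s: DENY
  req#10 t=15s: ALLOW
  req#11 t=23s: ALLOW
  req#12 t=23s: ALLOW
  req#13 t=23s: DENY
  req#14 t=24s: ALLOW
  req#15 t=24s: ALLOW
  req#16 t=25s: ALLOW
  req#17 t=26s: ALLOW
  req#18 t=26s: ALLOW
  req#19 t=26s: DENY
  req#20 t=27s: ALLOW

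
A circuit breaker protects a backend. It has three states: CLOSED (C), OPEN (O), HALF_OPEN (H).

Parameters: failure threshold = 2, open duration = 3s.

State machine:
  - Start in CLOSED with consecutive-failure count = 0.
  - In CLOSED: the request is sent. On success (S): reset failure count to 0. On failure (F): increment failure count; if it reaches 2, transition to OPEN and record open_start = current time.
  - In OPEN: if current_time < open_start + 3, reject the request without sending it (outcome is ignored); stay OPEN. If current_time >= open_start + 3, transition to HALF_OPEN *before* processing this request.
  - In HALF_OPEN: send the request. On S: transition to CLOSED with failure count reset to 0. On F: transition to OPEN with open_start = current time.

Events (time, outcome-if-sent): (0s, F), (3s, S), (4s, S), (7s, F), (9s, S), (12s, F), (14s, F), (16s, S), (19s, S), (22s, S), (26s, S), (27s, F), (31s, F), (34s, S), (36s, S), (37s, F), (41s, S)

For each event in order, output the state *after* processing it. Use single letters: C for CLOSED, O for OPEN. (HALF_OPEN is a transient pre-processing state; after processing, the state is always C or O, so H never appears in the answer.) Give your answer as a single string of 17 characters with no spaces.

State after each event:
  event#1 t=0s outcome=F: state=CLOSED
  event#2 t=3s outcome=S: state=CLOSED
  event#3 t=4s outcome=S: state=CLOSED
  event#4 t=7s outcome=F: state=CLOSED
  event#5 t=9s outcome=S: state=CLOSED
  event#6 t=12s outcome=F: state=CLOSED
  event#7 t=14s outcome=F: state=OPEN
  event#8 t=16s outcome=S: state=OPEN
  event#9 t=19s outcome=S: state=CLOSED
  event#10 t=22s outcome=S: state=CLOSED
  event#11 t=26s outcome=S: state=CLOSED
  event#12 t=27s outcome=F: state=CLOSED
  event#13 t=31s outcome=F: state=OPEN
  event#14 t=34s outcome=S: state=CLOSED
  event#15 t=36s outcome=S: state=CLOSED
  event#16 t=37s outcome=F: state=CLOSED
  event#17 t=41s outcome=S: state=CLOSED

Answer: CCCCCCOOCCCCOCCCC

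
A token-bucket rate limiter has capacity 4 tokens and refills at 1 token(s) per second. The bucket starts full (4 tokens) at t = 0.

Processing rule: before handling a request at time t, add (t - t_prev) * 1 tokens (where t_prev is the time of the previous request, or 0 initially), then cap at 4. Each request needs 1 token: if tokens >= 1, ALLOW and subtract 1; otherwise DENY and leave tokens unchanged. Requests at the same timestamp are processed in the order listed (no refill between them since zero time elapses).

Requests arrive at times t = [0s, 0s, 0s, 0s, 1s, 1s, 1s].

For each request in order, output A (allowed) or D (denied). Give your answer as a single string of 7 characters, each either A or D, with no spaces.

Simulating step by step:
  req#1 t=0s: ALLOW
  req#2 t=0s: ALLOW
  req#3 t=0s: ALLOW
  req#4 t=0s: ALLOW
  req#5 t=1s: ALLOW
  req#6 t=1s: DENY
  req#7 t=1s: DENY

Answer: AAAAADD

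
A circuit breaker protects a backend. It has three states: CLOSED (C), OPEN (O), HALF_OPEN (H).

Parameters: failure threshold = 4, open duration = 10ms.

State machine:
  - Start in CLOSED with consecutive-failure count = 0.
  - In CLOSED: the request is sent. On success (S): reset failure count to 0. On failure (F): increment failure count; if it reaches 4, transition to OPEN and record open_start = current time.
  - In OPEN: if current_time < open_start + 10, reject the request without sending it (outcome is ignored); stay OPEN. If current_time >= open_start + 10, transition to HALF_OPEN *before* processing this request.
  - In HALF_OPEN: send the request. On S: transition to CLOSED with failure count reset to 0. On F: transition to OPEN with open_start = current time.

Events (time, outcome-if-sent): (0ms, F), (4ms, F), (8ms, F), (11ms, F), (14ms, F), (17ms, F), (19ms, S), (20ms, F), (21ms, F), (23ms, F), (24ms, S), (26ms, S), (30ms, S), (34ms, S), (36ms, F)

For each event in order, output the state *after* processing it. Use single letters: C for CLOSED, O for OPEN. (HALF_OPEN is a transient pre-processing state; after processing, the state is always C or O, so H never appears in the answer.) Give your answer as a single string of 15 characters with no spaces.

Answer: CCCOOOOOOOOOOCC

Derivation:
State after each event:
  event#1 t=0ms outcome=F: state=CLOSED
  event#2 t=4ms outcome=F: state=CLOSED
  event#3 t=8ms outcome=F: state=CLOSED
  event#4 t=11ms outcome=F: state=OPEN
  event#5 t=14ms outcome=F: state=OPEN
  event#6 t=17ms outcome=F: state=OPEN
  event#7 t=19ms outcome=S: state=OPEN
  event#8 t=20ms outcome=F: state=OPEN
  event#9 t=21ms outcome=F: state=OPEN
  event#10 t=23ms outcome=F: state=OPEN
  event#11 t=24ms outcome=S: state=OPEN
  event#12 t=26ms outcome=S: state=OPEN
  event#13 t=30ms outcome=S: state=OPEN
  event#14 t=34ms outcome=S: state=CLOSED
  event#15 t=36ms outcome=F: state=CLOSED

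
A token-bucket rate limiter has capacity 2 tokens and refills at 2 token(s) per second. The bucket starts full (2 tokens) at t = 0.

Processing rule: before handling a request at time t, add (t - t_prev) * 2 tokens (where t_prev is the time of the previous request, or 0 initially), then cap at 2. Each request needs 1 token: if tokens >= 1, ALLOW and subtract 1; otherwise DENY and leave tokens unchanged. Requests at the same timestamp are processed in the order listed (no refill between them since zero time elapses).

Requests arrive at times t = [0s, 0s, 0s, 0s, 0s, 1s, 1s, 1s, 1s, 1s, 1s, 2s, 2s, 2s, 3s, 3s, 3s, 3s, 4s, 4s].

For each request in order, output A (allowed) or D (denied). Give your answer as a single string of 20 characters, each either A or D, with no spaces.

Simulating step by step:
  req#1 t=0s: ALLOW
  req#2 t=0s: ALLOW
  req#3 t=0s: DENY
  req#4 t=0s: DENY
  req#5 t=0s: DENY
  req#6 t=1s: ALLOW
  req#7 t=1s: ALLOW
  req#8 t=1s: DENY
  req#9 t=1s: DENY
  req#10 t=1s: DENY
  req#11 t=1s: DENY
  req#12 t=2s: ALLOW
  req#13 t=2s: ALLOW
  req#14 t=2s: DENY
  req#15 t=3s: ALLOW
  req#16 t=3s: ALLOW
  req#17 t=3s: DENY
  req#18 t=3s: DENY
  req#19 t=4s: ALLOW
  req#20 t=4s: ALLOW

Answer: AADDDAADDDDAADAADDAA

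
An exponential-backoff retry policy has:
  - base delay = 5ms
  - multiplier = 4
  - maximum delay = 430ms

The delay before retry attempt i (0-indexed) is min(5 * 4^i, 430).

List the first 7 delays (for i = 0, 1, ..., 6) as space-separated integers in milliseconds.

Answer: 5 20 80 320 430 430 430

Derivation:
Computing each delay:
  i=0: min(5*4^0, 430) = 5
  i=1: min(5*4^1, 430) = 20
  i=2: min(5*4^2, 430) = 80
  i=3: min(5*4^3, 430) = 320
  i=4: min(5*4^4, 430) = 430
  i=5: min(5*4^5, 430) = 430
  i=6: min(5*4^6, 430) = 430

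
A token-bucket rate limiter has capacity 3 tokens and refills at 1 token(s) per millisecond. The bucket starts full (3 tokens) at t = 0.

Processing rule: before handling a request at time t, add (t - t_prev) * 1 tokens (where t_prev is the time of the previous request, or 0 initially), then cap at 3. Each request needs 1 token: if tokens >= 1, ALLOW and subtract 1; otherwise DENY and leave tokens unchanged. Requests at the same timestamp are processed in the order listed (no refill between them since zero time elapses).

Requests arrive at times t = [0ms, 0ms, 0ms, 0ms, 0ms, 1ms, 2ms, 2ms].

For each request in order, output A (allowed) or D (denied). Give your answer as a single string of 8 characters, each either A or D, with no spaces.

Answer: AAADDAAD

Derivation:
Simulating step by step:
  req#1 t=0ms: ALLOW
  req#2 t=0ms: ALLOW
  req#3 t=0ms: ALLOW
  req#4 t=0ms: DENY
  req#5 t=0ms: DENY
  req#6 t=1ms: ALLOW
  req#7 t=2ms: ALLOW
  req#8 t=2ms: DENY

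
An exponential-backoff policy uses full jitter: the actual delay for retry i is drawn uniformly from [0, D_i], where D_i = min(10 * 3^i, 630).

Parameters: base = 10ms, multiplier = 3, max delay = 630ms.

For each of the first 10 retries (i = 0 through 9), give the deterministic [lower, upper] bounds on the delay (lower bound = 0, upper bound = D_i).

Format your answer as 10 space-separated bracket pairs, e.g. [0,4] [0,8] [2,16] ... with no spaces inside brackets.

Computing bounds per retry:
  i=0: D_i=min(10*3^0,630)=10, bounds=[0,10]
  i=1: D_i=min(10*3^1,630)=30, bounds=[0,30]
  i=2: D_i=min(10*3^2,630)=90, bounds=[0,90]
  i=3: D_i=min(10*3^3,630)=270, bounds=[0,270]
  i=4: D_i=min(10*3^4,630)=630, bounds=[0,630]
  i=5: D_i=min(10*3^5,630)=630, bounds=[0,630]
  i=6: D_i=min(10*3^6,630)=630, bounds=[0,630]
  i=7: D_i=min(10*3^7,630)=630, bounds=[0,630]
  i=8: D_i=min(10*3^8,630)=630, bounds=[0,630]
  i=9: D_i=min(10*3^9,630)=630, bounds=[0,630]

Answer: [0,10] [0,30] [0,90] [0,270] [0,630] [0,630] [0,630] [0,630] [0,630] [0,630]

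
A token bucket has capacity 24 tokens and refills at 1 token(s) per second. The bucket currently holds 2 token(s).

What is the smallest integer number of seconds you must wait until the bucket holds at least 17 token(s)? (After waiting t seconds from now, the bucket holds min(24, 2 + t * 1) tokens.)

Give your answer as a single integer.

Answer: 15

Derivation:
Need 2 + t * 1 >= 17, so t >= 15/1.
Smallest integer t = ceil(15/1) = 15.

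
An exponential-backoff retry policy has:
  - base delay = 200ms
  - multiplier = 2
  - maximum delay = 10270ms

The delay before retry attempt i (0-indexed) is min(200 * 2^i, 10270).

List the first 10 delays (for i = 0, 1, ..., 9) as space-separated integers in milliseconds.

Computing each delay:
  i=0: min(200*2^0, 10270) = 200
  i=1: min(200*2^1, 10270) = 400
  i=2: min(200*2^2, 10270) = 800
  i=3: min(200*2^3, 10270) = 1600
  i=4: min(200*2^4, 10270) = 3200
  i=5: min(200*2^5, 10270) = 6400
  i=6: min(200*2^6, 10270) = 10270
  i=7: min(200*2^7, 10270) = 10270
  i=8: min(200*2^8, 10270) = 10270
  i=9: min(200*2^9, 10270) = 10270

Answer: 200 400 800 1600 3200 6400 10270 10270 10270 10270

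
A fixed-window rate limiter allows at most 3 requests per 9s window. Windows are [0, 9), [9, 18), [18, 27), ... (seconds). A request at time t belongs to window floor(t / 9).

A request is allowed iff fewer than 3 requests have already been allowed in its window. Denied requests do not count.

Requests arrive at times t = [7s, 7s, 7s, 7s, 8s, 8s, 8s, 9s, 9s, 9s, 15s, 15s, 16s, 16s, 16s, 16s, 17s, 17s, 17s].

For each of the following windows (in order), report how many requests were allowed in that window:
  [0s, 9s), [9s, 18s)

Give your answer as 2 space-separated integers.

Answer: 3 3

Derivation:
Processing requests:
  req#1 t=7s (window 0): ALLOW
  req#2 t=7s (window 0): ALLOW
  req#3 t=7s (window 0): ALLOW
  req#4 t=7s (window 0): DENY
  req#5 t=8s (window 0): DENY
  req#6 t=8s (window 0): DENY
  req#7 t=8s (window 0): DENY
  req#8 t=9s (window 1): ALLOW
  req#9 t=9s (window 1): ALLOW
  req#10 t=9s (window 1): ALLOW
  req#11 t=15s (window 1): DENY
  req#12 t=15s (window 1): DENY
  req#13 t=16s (window 1): DENY
  req#14 t=16s (window 1): DENY
  req#15 t=16s (window 1): DENY
  req#16 t=16s (window 1): DENY
  req#17 t=17s (window 1): DENY
  req#18 t=17s (window 1): DENY
  req#19 t=17s (window 1): DENY

Allowed counts by window: 3 3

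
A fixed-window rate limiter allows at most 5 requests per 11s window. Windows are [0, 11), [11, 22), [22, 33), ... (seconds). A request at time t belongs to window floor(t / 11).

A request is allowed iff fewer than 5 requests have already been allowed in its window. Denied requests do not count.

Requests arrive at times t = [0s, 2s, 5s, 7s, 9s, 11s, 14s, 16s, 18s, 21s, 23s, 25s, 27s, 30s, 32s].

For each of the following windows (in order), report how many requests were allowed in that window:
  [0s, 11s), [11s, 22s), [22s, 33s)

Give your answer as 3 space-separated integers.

Answer: 5 5 5

Derivation:
Processing requests:
  req#1 t=0s (window 0): ALLOW
  req#2 t=2s (window 0): ALLOW
  req#3 t=5s (window 0): ALLOW
  req#4 t=7s (window 0): ALLOW
  req#5 t=9s (window 0): ALLOW
  req#6 t=11s (window 1): ALLOW
  req#7 t=14s (window 1): ALLOW
  req#8 t=16s (window 1): ALLOW
  req#9 t=18s (window 1): ALLOW
  req#10 t=21s (window 1): ALLOW
  req#11 t=23s (window 2): ALLOW
  req#12 t=25s (window 2): ALLOW
  req#13 t=27s (window 2): ALLOW
  req#14 t=30s (window 2): ALLOW
  req#15 t=32s (window 2): ALLOW

Allowed counts by window: 5 5 5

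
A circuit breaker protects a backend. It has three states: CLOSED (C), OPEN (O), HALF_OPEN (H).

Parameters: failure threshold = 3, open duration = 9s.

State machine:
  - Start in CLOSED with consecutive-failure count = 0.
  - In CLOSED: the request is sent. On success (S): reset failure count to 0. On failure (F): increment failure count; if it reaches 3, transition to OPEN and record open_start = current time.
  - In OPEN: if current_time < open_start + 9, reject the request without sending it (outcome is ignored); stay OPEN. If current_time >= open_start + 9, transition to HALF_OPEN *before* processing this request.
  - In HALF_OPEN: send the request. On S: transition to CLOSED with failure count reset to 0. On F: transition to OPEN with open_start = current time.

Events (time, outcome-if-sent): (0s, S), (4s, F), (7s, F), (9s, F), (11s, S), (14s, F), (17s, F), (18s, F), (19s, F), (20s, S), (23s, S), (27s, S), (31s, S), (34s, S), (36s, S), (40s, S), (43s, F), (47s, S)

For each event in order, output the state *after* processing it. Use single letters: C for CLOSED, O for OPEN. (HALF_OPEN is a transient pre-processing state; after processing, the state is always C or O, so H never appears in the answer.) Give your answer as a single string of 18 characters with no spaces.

State after each event:
  event#1 t=0s outcome=S: state=CLOSED
  event#2 t=4s outcome=F: state=CLOSED
  event#3 t=7s outcome=F: state=CLOSED
  event#4 t=9s outcome=F: state=OPEN
  event#5 t=11s outcome=S: state=OPEN
  event#6 t=14s outcome=F: state=OPEN
  event#7 t=17s outcome=F: state=OPEN
  event#8 t=18s outcome=F: state=OPEN
  event#9 t=19s outcome=F: state=OPEN
  event#10 t=20s outcome=S: state=OPEN
  event#11 t=23s outcome=S: state=OPEN
  event#12 t=27s outcome=S: state=CLOSED
  event#13 t=31s outcome=S: state=CLOSED
  event#14 t=34s outcome=S: state=CLOSED
  event#15 t=36s outcome=S: state=CLOSED
  event#16 t=40s outcome=S: state=CLOSED
  event#17 t=43s outcome=F: state=CLOSED
  event#18 t=47s outcome=S: state=CLOSED

Answer: CCCOOOOOOOOCCCCCCC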